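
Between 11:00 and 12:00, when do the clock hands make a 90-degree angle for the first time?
At t minutes past 11:00, the hour hand is at 30 x 11 + 0.5t degrees and the minute hand is at 6t degrees.
The smaller angle between them is 90 degrees when |30H - 5.5t| = 90 or |30H - 5.5t| = 270.
With H = 11, solve 30 x 11 - 5.5t = +/- target for each target:
  t = (30 x 11 - 90) / 5.5 = 43.64
  t = (30 x 11 + 90) / 5.5 = 76.36 (outside (0, 60))
  t = (30 x 11 - 270) / 5.5 = 10.91
  t = (30 x 11 + 270) / 5.5 = 109.09 (outside (0, 60))
Valid solutions in (0, 60): {10.91, 43.64} minutes.
The first occurrence is t = 10.91 minutes.
The hands form a 90-degree angle at 10.91 minutes past 11:00.

Final answer: 10.91 minutes past 11:00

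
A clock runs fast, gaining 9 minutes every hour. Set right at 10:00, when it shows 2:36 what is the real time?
For every 60 true minutes, the faulty clock advances 69 minutes, so 1 faulty-clock minute corresponds to 60/69 true minutes.
From 10:00 to 2:36 on the faulty dial is 276 minutes.
True elapsed: 276 x 60/69 = 240 minutes = 4 hours.
True time: 10:00 + 4 hours = 2:00.

Final answer: 2:00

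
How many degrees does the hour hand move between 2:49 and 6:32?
The hour hand moves 0.5 degrees per minute.
Time elapsed: 6:32 - 2:49 = 223 minutes
Angular displacement: 223 x 0.5 = 111.5 degrees

Final answer: 111.5 degrees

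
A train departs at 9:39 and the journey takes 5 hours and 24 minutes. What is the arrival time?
Starting time: 9:39
Adding 24 minutes to 39 minutes: 39 + 24 = 63 minutes = 1 hour and 3 minutes
Adding 5 hours: 9 + 5 + 1 (carry) = 15 - 12 = 3
Final time: 3:03

Final answer: 3:03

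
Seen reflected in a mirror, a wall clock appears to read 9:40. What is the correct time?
Reflection across the vertical (12-6) axis maps a hand at angle A degrees to (360 - A) degrees, which sends a reading of T minutes past 12:00 to (720 - T) minutes past 12:00.
Mirror reads 9:40 = 580 minutes past 12:00.
Actual time: (720 - 580) mod 720 = 140 minutes = 2:20.

Final answer: 2:20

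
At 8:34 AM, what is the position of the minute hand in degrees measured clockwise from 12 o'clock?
The minute hand moves 6 degrees per minute.
At 8:34: 34 x 6 = 204 degrees

Final answer: 204 degrees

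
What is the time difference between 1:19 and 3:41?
From 1:19 to 3:41:
(3 x 60 + 41) - (1 x 60 + 19) = 221 - 79 = 142 minutes
= 2 hours and 22 minutes

Final answer: 2 hours and 22 minutes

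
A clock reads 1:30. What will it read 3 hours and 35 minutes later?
Starting time: 1:30
Adding 35 minutes to 30 minutes: 30 + 35 = 65 minutes = 1 hour and 5 minutes
Adding 3 hours: 1 + 3 + 1 (carry) = 5
Final time: 5:05

Final answer: 5:05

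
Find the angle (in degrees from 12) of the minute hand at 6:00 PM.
The minute hand moves 6 degrees per minute.
At 6:00: 0 x 6 = 0 degrees

Final answer: 0 degrees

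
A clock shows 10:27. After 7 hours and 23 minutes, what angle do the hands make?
First find the time 7 hours and 23 minutes after 10:27.
Total minutes: 10 x 60 + 27 + 7 x 60 + 23 = 1070.
1070 mod 720 = 350 minutes = 5:50.
Now compute the angle at 5:50:
Hour hand: 5 x 30 + 50 x 0.5 = 175 degrees
Minute hand: 50 x 6 = 300 degrees
Difference: |175 - 300| = 125 degrees
The angle is 125 degrees

Final answer: 125 degrees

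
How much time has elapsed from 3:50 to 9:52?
From 3:50 to 9:52:
(9 x 60 + 52) - (3 x 60 + 50) = 592 - 230 = 362 minutes
= 6 hours and 2 minutes

Final answer: 6 hours and 2 minutes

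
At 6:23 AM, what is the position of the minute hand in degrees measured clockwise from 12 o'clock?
The minute hand moves 6 degrees per minute.
At 6:23: 23 x 6 = 138 degrees

Final answer: 138 degrees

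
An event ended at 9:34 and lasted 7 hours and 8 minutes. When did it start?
Starting time: 9:34 = 574 total minutes past 12:00
Subtracting: 7 hours and 8 minutes = 428 minutes
574 - 428 = 146 minutes
= 2 hours and 26 minutes past 12:00 = 2:26

Final answer: 2:26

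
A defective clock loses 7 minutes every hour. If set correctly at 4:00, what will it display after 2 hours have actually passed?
For every 60 true minutes, the faulty clock advances 60 - 7 = 53 minutes.
True elapsed: 2 hours = 120 minutes.
Faulty clock advances: 120 x 53/60 = 106 minutes (drift: 14 minutes behind).
Shown time: 4:00 + 106 minutes = 5:46.

Final answer: 5:46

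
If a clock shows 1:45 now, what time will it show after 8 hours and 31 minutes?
Starting time: 1:45
Adding 31 minutes to 45 minutes: 45 + 31 = 76 minutes = 1 hour and 16 minutes
Adding 8 hours: 1 + 8 + 1 (carry) = 10
Final time: 10:16

Final answer: 10:16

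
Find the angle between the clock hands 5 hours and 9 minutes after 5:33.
First find the time 5 hours and 9 minutes after 5:33.
Total minutes: 5 x 60 + 33 + 5 x 60 + 9 = 642.
642 mod 720 = 642 minutes = 10:42.
Now compute the angle at 10:42:
Hour hand: 10 x 30 + 42 x 0.5 = 321 degrees
Minute hand: 42 x 6 = 252 degrees
Difference: |321 - 252| = 69 degrees
The angle is 69 degrees

Final answer: 69 degrees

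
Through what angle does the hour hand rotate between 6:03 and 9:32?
The hour hand moves 0.5 degrees per minute.
Time elapsed: 9:32 - 6:03 = 209 minutes
Angular displacement: 209 x 0.5 = 104.5 degrees

Final answer: 104.5 degrees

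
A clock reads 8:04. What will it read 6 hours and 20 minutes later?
Starting time: 8:04
Adding 20 minutes to 4 minutes: 4 + 20 = 24 minutes
Adding 6 hours: 8 + 6 = 14 - 12 = 2
Final time: 2:24

Final answer: 2:24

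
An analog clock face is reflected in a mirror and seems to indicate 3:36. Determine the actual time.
Reflection across the vertical (12-6) axis maps a hand at angle A degrees to (360 - A) degrees, which sends a reading of T minutes past 12:00 to (720 - T) minutes past 12:00.
Mirror reads 3:36 = 216 minutes past 12:00.
Actual time: (720 - 216) mod 720 = 504 minutes = 8:24.

Final answer: 8:24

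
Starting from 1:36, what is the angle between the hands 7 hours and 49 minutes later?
First find the time 7 hours and 49 minutes after 1:36.
Total minutes: 1 x 60 + 36 + 7 x 60 + 49 = 565.
565 mod 720 = 565 minutes = 9:25.
Now compute the angle at 9:25:
Hour hand: 9 x 30 + 25 x 0.5 = 282.5 degrees
Minute hand: 25 x 6 = 150 degrees
Difference: |282.5 - 150| = 132.5 degrees
The angle is 132.5 degrees

Final answer: 132.5 degrees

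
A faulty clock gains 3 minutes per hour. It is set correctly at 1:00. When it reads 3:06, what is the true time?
For every 60 true minutes, the faulty clock advances 63 minutes, so 1 faulty-clock minute corresponds to 60/63 true minutes.
From 1:00 to 3:06 on the faulty dial is 126 minutes.
True elapsed: 126 x 60/63 = 120 minutes = 2 hours.
True time: 1:00 + 2 hours = 3:00.

Final answer: 3:00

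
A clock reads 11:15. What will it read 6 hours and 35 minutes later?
Starting time: 11:15
Adding 35 minutes to 15 minutes: 15 + 35 = 50 minutes
Adding 6 hours: 11 + 6 = 17 - 12 = 5
Final time: 5:50

Final answer: 5:50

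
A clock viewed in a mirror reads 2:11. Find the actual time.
Reflection across the vertical (12-6) axis maps a hand at angle A degrees to (360 - A) degrees, which sends a reading of T minutes past 12:00 to (720 - T) minutes past 12:00.
Mirror reads 2:11 = 131 minutes past 12:00.
Actual time: (720 - 131) mod 720 = 589 minutes = 9:49.

Final answer: 9:49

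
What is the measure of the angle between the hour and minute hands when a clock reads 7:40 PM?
Hour hand position: 7 x 30 + 40 x 0.5 = 230 degrees
Minute hand position: 40 x 6 = 240 degrees
Difference: |230 - 240| = 10 degrees
The angle between the hands is 10 degrees

Final answer: 10 degrees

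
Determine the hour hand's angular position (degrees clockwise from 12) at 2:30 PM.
The hour hand moves 30 degrees per hour and 0.5 degrees per minute.
At 2:30: (2) x 30 + 30 x 0.5 = 60 + 15 = 75 degrees

Final answer: 75 degrees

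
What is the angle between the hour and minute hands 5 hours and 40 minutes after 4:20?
First find the time 5 hours and 40 minutes after 4:20.
Total minutes: 4 x 60 + 20 + 5 x 60 + 40 = 600.
600 mod 720 = 600 minutes = 10:00.
Now compute the angle at 10:00:
Hour hand: 10 x 30 + 0 x 0.5 = 300 degrees
Minute hand: 0 x 6 = 0 degrees
Difference: |300 - 0| = 300 degrees
Smaller angle: 360 - 300 = 60 degrees

Final answer: 60 degrees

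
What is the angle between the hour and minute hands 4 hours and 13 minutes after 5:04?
First find the time 4 hours and 13 minutes after 5:04.
Total minutes: 5 x 60 + 4 + 4 x 60 + 13 = 557.
557 mod 720 = 557 minutes = 9:17.
Now compute the angle at 9:17:
Hour hand: 9 x 30 + 17 x 0.5 = 278.5 degrees
Minute hand: 17 x 6 = 102 degrees
Difference: |278.5 - 102| = 176.5 degrees
The angle is 176.5 degrees

Final answer: 176.5 degrees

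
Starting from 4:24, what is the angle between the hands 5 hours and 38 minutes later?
First find the time 5 hours and 38 minutes after 4:24.
Total minutes: 4 x 60 + 24 + 5 x 60 + 38 = 602.
602 mod 720 = 602 minutes = 10:02.
Now compute the angle at 10:02:
Hour hand: 10 x 30 + 2 x 0.5 = 301 degrees
Minute hand: 2 x 6 = 12 degrees
Difference: |301 - 12| = 289 degrees
Smaller angle: 360 - 289 = 71 degrees

Final answer: 71 degrees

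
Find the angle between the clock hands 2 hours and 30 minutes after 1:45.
First find the time 2 hours and 30 minutes after 1:45.
Total minutes: 1 x 60 + 45 + 2 x 60 + 30 = 255.
255 mod 720 = 255 minutes = 4:15.
Now compute the angle at 4:15:
Hour hand: 4 x 30 + 15 x 0.5 = 127.5 degrees
Minute hand: 15 x 6 = 90 degrees
Difference: |127.5 - 90| = 37.5 degrees
The angle is 37.5 degrees

Final answer: 37.5 degrees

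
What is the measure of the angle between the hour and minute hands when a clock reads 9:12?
Hour hand position: 9 x 30 + 12 x 0.5 = 276 degrees
Minute hand position: 12 x 6 = 72 degrees
Difference: |276 - 72| = 204 degrees
Since 204 > 180, the smaller angle is 360 - 204 = 156 degrees

Final answer: 156 degrees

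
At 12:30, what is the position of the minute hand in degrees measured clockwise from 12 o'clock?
The minute hand moves 6 degrees per minute.
At 12:30: 30 x 6 = 180 degrees

Final answer: 180 degrees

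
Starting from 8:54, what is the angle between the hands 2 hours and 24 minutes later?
First find the time 2 hours and 24 minutes after 8:54.
Total minutes: 8 x 60 + 54 + 2 x 60 + 24 = 678.
678 mod 720 = 678 minutes = 11:18.
Now compute the angle at 11:18:
Hour hand: 11 x 30 + 18 x 0.5 = 339 degrees
Minute hand: 18 x 6 = 108 degrees
Difference: |339 - 108| = 231 degrees
Smaller angle: 360 - 231 = 129 degrees

Final answer: 129 degrees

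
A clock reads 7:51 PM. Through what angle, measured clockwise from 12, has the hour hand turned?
The hour hand moves 30 degrees per hour and 0.5 degrees per minute.
At 7:51: (7) x 30 + 51 x 0.5 = 210 + 25.5 = 235.5 degrees

Final answer: 235.5 degrees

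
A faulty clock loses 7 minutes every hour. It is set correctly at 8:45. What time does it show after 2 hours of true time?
For every 60 true minutes, the faulty clock advances 60 - 7 = 53 minutes.
True elapsed: 2 hours = 120 minutes.
Faulty clock advances: 120 x 53/60 = 106 minutes (drift: 14 minutes behind).
Shown time: 8:45 + 106 minutes = 10:31.

Final answer: 10:31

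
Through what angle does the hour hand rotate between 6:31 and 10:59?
The hour hand moves 0.5 degrees per minute.
Time elapsed: 10:59 - 6:31 = 268 minutes
Angular displacement: 268 x 0.5 = 134 degrees

Final answer: 134 degrees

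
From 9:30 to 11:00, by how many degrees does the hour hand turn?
The hour hand moves 0.5 degrees per minute.
Time elapsed: 11:00 - 9:30 = 90 minutes
Angular displacement: 90 x 0.5 = 45 degrees

Final answer: 45 degrees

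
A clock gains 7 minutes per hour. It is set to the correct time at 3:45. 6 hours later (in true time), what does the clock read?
For every 60 true minutes, the faulty clock advances 60 + 7 = 67 minutes.
True elapsed: 6 hours = 360 minutes.
Faulty clock advances: 360 x 67/60 = 402 minutes (drift: 42 minutes ahead).
Shown time: 3:45 + 402 minutes = 10:27.

Final answer: 10:27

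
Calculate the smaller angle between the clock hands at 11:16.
Hour hand position: 11 x 30 + 16 x 0.5 = 338 degrees
Minute hand position: 16 x 6 = 96 degrees
Difference: |338 - 96| = 242 degrees
Since 242 > 180, the smaller angle is 360 - 242 = 118 degrees

Final answer: 118 degrees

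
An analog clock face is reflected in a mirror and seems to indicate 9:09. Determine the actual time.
Reflection across the vertical (12-6) axis maps a hand at angle A degrees to (360 - A) degrees, which sends a reading of T minutes past 12:00 to (720 - T) minutes past 12:00.
Mirror reads 9:09 = 549 minutes past 12:00.
Actual time: (720 - 549) mod 720 = 171 minutes = 2:51.

Final answer: 2:51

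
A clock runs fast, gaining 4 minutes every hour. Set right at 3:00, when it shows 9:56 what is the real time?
For every 60 true minutes, the faulty clock advances 64 minutes, so 1 faulty-clock minute corresponds to 60/64 true minutes.
From 3:00 to 9:56 on the faulty dial is 416 minutes.
True elapsed: 416 x 60/64 = 390 minutes = 6 hours and 30 minutes.
True time: 3:00 + 6 hours and 30 minutes = 9:30.

Final answer: 9:30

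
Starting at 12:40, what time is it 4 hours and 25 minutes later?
Starting time: 12:40
Adding 25 minutes to 40 minutes: 40 + 25 = 65 minutes = 1 hour and 5 minutes
Adding 4 hours: 12 + 4 + 1 (carry) = 17 - 12 = 5
Final time: 5:05

Final answer: 5:05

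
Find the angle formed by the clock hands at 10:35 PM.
Hour hand position: 10 x 30 + 35 x 0.5 = 317.5 degrees
Minute hand position: 35 x 6 = 210 degrees
Difference: |317.5 - 210| = 107.5 degrees
The angle between the hands is 107.5 degrees

Final answer: 107.5 degrees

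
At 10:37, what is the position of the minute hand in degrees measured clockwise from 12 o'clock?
The minute hand moves 6 degrees per minute.
At 10:37: 37 x 6 = 222 degrees

Final answer: 222 degrees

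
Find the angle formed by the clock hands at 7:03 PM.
Hour hand position: 7 x 30 + 3 x 0.5 = 211.5 degrees
Minute hand position: 3 x 6 = 18 degrees
Difference: |211.5 - 18| = 193.5 degrees
Since 193.5 > 180, the smaller angle is 360 - 193.5 = 166.5 degrees

Final answer: 166.5 degrees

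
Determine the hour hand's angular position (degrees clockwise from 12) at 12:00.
The hour hand moves 30 degrees per hour and 0.5 degrees per minute.
At 12:00: (0) x 30 + 0 x 0.5 = 0 + 0 = 0 degrees

Final answer: 0 degrees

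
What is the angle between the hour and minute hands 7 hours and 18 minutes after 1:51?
First find the time 7 hours and 18 minutes after 1:51.
Total minutes: 1 x 60 + 51 + 7 x 60 + 18 = 549.
549 mod 720 = 549 minutes = 9:09.
Now compute the angle at 9:09:
Hour hand: 9 x 30 + 9 x 0.5 = 274.5 degrees
Minute hand: 9 x 6 = 54 degrees
Difference: |274.5 - 54| = 220.5 degrees
Smaller angle: 360 - 220.5 = 139.5 degrees

Final answer: 139.5 degrees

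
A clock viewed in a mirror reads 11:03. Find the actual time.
Reflection across the vertical (12-6) axis maps a hand at angle A degrees to (360 - A) degrees, which sends a reading of T minutes past 12:00 to (720 - T) minutes past 12:00.
Mirror reads 11:03 = 663 minutes past 12:00.
Actual time: (720 - 663) mod 720 = 57 minutes = 12:57.

Final answer: 12:57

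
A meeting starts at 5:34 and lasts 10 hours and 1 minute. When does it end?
Starting time: 5:34
Adding 1 minute to 34 minutes: 34 + 1 = 35 minutes
Adding 10 hours: 5 + 10 = 15 - 12 = 3
Final time: 3:35

Final answer: 3:35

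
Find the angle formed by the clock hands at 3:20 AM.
Hour hand position: 3 x 30 + 20 x 0.5 = 100 degrees
Minute hand position: 20 x 6 = 120 degrees
Difference: |100 - 120| = 20 degrees
The angle between the hands is 20 degrees

Final answer: 20 degrees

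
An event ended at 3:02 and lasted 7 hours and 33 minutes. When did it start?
Starting time: 3:02 = 182 total minutes past 12:00
Subtracting: 7 hours and 33 minutes = 453 minutes
182 - 453 = -271 (negative, add 12 hours = 720) = 449 minutes
= 7 hours and 29 minutes past 12:00 = 7:29

Final answer: 7:29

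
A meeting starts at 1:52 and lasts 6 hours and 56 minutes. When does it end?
Starting time: 1:52
Adding 56 minutes to 52 minutes: 52 + 56 = 108 minutes = 1 hour and 48 minutes
Adding 6 hours: 1 + 6 + 1 (carry) = 8
Final time: 8:48

Final answer: 8:48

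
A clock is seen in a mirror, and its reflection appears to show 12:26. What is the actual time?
Reflection across the vertical (12-6) axis maps a hand at angle A degrees to (360 - A) degrees, which sends a reading of T minutes past 12:00 to (720 - T) minutes past 12:00.
Mirror reads 12:26 = 26 minutes past 12:00.
Actual time: (720 - 26) mod 720 = 694 minutes = 11:34.

Final answer: 11:34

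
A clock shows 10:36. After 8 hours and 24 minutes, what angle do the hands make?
First find the time 8 hours and 24 minutes after 10:36.
Total minutes: 10 x 60 + 36 + 8 x 60 + 24 = 1140.
1140 mod 720 = 420 minutes = 7:00.
Now compute the angle at 7:00:
Hour hand: 7 x 30 + 0 x 0.5 = 210 degrees
Minute hand: 0 x 6 = 0 degrees
Difference: |210 - 0| = 210 degrees
Smaller angle: 360 - 210 = 150 degrees

Final answer: 150 degrees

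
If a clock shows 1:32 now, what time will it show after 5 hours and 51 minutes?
Starting time: 1:32
Adding 51 minutes to 32 minutes: 32 + 51 = 83 minutes = 1 hour and 23 minutes
Adding 5 hours: 1 + 5 + 1 (carry) = 7
Final time: 7:23

Final answer: 7:23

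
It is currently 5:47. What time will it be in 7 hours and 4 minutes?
Starting time: 5:47
Adding 4 minutes to 47 minutes: 47 + 4 = 51 minutes
Adding 7 hours: 5 + 7 = 12
Final time: 12:51

Final answer: 12:51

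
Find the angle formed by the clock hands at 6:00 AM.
Hour hand position: 6 x 30 + 0 x 0.5 = 180 degrees
Minute hand position: 0 x 6 = 0 degrees
Difference: |180 - 0| = 180 degrees
The angle between the hands is 180 degrees

Final answer: 180 degrees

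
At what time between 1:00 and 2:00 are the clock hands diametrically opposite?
For hands to be 180 degrees apart: |30H - 5.5t| = 180
With H = 1: t = (30 x 1 + 180)/5.5 = 38.18 or t = (30 x 1 - 180)/5.5 = -27.27
First valid solution (0 < t < 60): t = 38.18 minutes
The hands are opposite at 38.18 minutes past 1:00.

Final answer: 38.18 minutes past 1:00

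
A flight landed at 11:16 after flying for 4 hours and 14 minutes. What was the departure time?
Starting time: 11:16 = 676 total minutes past 12:00
Subtracting: 4 hours and 14 minutes = 254 minutes
676 - 254 = 422 minutes
= 7 hours and 2 minutes past 12:00 = 7:02

Final answer: 7:02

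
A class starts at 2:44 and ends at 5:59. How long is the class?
From 2:44 to 5:59:
(5 x 60 + 59) - (2 x 60 + 44) = 359 - 164 = 195 minutes
= 3 hours and 15 minutes

Final answer: 3 hours and 15 minutes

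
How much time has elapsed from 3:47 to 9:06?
From 3:47 to 9:06:
(9 x 60 + 6) - (3 x 60 + 47) = 546 - 227 = 319 minutes
= 5 hours and 19 minutes

Final answer: 5 hours and 19 minutes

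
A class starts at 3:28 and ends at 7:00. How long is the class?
From 3:28 to 7:00:
(7 x 60 + 0) - (3 x 60 + 28) = 420 - 208 = 212 minutes
= 3 hours and 32 minutes

Final answer: 3 hours and 32 minutes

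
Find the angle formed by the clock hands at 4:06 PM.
Hour hand position: 4 x 30 + 6 x 0.5 = 123 degrees
Minute hand position: 6 x 6 = 36 degrees
Difference: |123 - 36| = 87 degrees
The angle between the hands is 87 degrees

Final answer: 87 degrees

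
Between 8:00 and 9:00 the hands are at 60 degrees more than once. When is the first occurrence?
At t minutes past 8:00, the hour hand is at 30 x 8 + 0.5t degrees and the minute hand is at 6t degrees.
The smaller angle between them is 60 degrees when |30H - 5.5t| = 60 or |30H - 5.5t| = 300.
With H = 8, solve 30 x 8 - 5.5t = +/- target for each target:
  t = (30 x 8 - 60) / 5.5 = 32.73
  t = (30 x 8 + 60) / 5.5 = 54.55
  t = (30 x 8 - 300) / 5.5 = -10.91 (outside (0, 60))
  t = (30 x 8 + 300) / 5.5 = 98.18 (outside (0, 60))
Valid solutions in (0, 60): {32.73, 54.55} minutes.
The first occurrence is t = 32.73 minutes.
The hands form a 60-degree angle at 32.73 minutes past 8:00.

Final answer: 32.73 minutes past 8:00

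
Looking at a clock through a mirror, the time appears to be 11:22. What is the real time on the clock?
Reflection across the vertical (12-6) axis maps a hand at angle A degrees to (360 - A) degrees, which sends a reading of T minutes past 12:00 to (720 - T) minutes past 12:00.
Mirror reads 11:22 = 682 minutes past 12:00.
Actual time: (720 - 682) mod 720 = 38 minutes = 12:38.

Final answer: 12:38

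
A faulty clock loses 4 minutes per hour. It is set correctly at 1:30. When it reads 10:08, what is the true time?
For every 60 true minutes, the faulty clock advances 56 minutes, so 1 faulty-clock minute corresponds to 60/56 true minutes.
From 1:30 to 10:08 on the faulty dial is 518 minutes.
True elapsed: 518 x 60/56 = 555 minutes = 9 hours and 15 minutes.
True time: 1:30 + 9 hours and 15 minutes = 10:45.

Final answer: 10:45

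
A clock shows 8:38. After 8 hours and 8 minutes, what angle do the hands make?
First find the time 8 hours and 8 minutes after 8:38.
Total minutes: 8 x 60 + 38 + 8 x 60 + 8 = 1006.
1006 mod 720 = 286 minutes = 4:46.
Now compute the angle at 4:46:
Hour hand: 4 x 30 + 46 x 0.5 = 143 degrees
Minute hand: 46 x 6 = 276 degrees
Difference: |143 - 276| = 133 degrees
The angle is 133 degrees

Final answer: 133 degrees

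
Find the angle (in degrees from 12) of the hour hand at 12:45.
The hour hand moves 30 degrees per hour and 0.5 degrees per minute.
At 12:45: (0) x 30 + 45 x 0.5 = 0 + 22.5 = 22.5 degrees

Final answer: 22.5 degrees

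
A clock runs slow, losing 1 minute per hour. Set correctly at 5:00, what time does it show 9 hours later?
For every 60 true minutes, the faulty clock advances 60 - 1 = 59 minutes.
True elapsed: 9 hours = 540 minutes.
Faulty clock advances: 540 x 59/60 = 531 minutes (drift: 9 minutes behind).
Shown time: 5:00 + 531 minutes = 1:51.

Final answer: 1:51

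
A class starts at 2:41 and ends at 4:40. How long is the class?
From 2:41 to 4:40:
(4 x 60 + 40) - (2 x 60 + 41) = 280 - 161 = 119 minutes
= 1 hour and 59 minutes

Final answer: 1 hour and 59 minutes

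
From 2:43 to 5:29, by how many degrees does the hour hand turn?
The hour hand moves 0.5 degrees per minute.
Time elapsed: 5:29 - 2:43 = 166 minutes
Angular displacement: 166 x 0.5 = 83 degrees

Final answer: 83 degrees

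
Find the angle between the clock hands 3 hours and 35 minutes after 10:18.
First find the time 3 hours and 35 minutes after 10:18.
Total minutes: 10 x 60 + 18 + 3 x 60 + 35 = 833.
833 mod 720 = 113 minutes = 1:53.
Now compute the angle at 1:53:
Hour hand: 1 x 30 + 53 x 0.5 = 56.5 degrees
Minute hand: 53 x 6 = 318 degrees
Difference: |56.5 - 318| = 261.5 degrees
Smaller angle: 360 - 261.5 = 98.5 degrees

Final answer: 98.5 degrees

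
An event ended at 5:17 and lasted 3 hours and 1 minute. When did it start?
Starting time: 5:17 = 317 total minutes past 12:00
Subtracting: 3 hours and 1 minute = 181 minutes
317 - 181 = 136 minutes
= 2 hours and 16 minutes past 12:00 = 2:16

Final answer: 2:16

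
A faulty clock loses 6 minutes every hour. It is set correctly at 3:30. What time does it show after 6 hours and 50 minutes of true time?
For every 60 true minutes, the faulty clock advances 60 - 6 = 54 minutes.
True elapsed: 6 hours and 50 minutes = 410 minutes.
Faulty clock advances: 410 x 54/60 = 369 minutes (drift: 41 minutes behind).
Shown time: 3:30 + 369 minutes = 9:39.

Final answer: 9:39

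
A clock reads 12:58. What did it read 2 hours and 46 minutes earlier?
Starting time: 12:58 = 58 total minutes past 12:00
Subtracting: 2 hours and 46 minutes = 166 minutes
58 - 166 = -108 (negative, add 12 hours = 720) = 612 minutes
= 10 hours and 12 minutes past 12:00 = 10:12

Final answer: 10:12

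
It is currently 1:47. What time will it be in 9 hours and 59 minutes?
Starting time: 1:47
Adding 59 minutes to 47 minutes: 47 + 59 = 106 minutes = 1 hour and 46 minutes
Adding 9 hours: 1 + 9 + 1 (carry) = 11
Final time: 11:46

Final answer: 11:46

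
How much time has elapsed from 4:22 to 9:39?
From 4:22 to 9:39:
(9 x 60 + 39) - (4 x 60 + 22) = 579 - 262 = 317 minutes
= 5 hours and 17 minutes

Final answer: 5 hours and 17 minutes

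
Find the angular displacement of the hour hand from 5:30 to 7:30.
The hour hand moves 0.5 degrees per minute.
Time elapsed: 7:30 - 5:30 = 120 minutes
Angular displacement: 120 x 0.5 = 60 degrees

Final answer: 60 degrees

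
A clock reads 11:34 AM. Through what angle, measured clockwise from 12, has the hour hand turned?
The hour hand moves 30 degrees per hour and 0.5 degrees per minute.
At 11:34: (11) x 30 + 34 x 0.5 = 330 + 17 = 347 degrees

Final answer: 347 degrees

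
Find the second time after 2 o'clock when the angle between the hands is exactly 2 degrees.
At t minutes past 2:00, the hour hand is at 30 x 2 + 0.5t degrees and the minute hand is at 6t degrees.
The smaller angle between them is 2 degrees when |30H - 5.5t| = 2 or |30H - 5.5t| = 358.
With H = 2, solve 30 x 2 - 5.5t = +/- target for each target:
  t = (30 x 2 - 2) / 5.5 = 10.55
  t = (30 x 2 + 2) / 5.5 = 11.27
  t = (30 x 2 - 358) / 5.5 = -54.18 (outside (0, 60))
  t = (30 x 2 + 358) / 5.5 = 76 (outside (0, 60))
Valid solutions in (0, 60): {10.55, 11.27} minutes.
The second occurrence is t = 11.27 minutes.
The hands form a 2-degree angle at 11.27 minutes past 2:00.

Final answer: 11.27 minutes past 2:00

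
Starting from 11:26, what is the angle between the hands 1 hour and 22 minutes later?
First find the time 1 hour and 22 minutes after 11:26.
Total minutes: 11 x 60 + 26 + 1 x 60 + 22 = 768.
768 mod 720 = 48 minutes = 12:48.
Now compute the angle at 12:48:
Hour hand: 0 x 30 + 48 x 0.5 = 24 degrees
Minute hand: 48 x 6 = 288 degrees
Difference: |24 - 288| = 264 degrees
Smaller angle: 360 - 264 = 96 degrees

Final answer: 96 degrees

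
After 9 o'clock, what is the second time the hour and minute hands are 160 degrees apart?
At t minutes past 9:00, the hour hand is at 30 x 9 + 0.5t degrees and the minute hand is at 6t degrees.
The smaller angle between them is 160 degrees when |30H - 5.5t| = 160 or |30H - 5.5t| = 200.
With H = 9, solve 30 x 9 - 5.5t = +/- target for each target:
  t = (30 x 9 - 160) / 5.5 = 20
  t = (30 x 9 + 160) / 5.5 = 78.18 (outside (0, 60))
  t = (30 x 9 - 200) / 5.5 = 12.73
  t = (30 x 9 + 200) / 5.5 = 85.45 (outside (0, 60))
Valid solutions in (0, 60): {12.73, 20} minutes.
The second occurrence is t = 20 minutes.
The hands form a 160-degree angle at 20 minutes past 9:00.

Final answer: 20 minutes past 9:00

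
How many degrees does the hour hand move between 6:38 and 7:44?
The hour hand moves 0.5 degrees per minute.
Time elapsed: 7:44 - 6:38 = 66 minutes
Angular displacement: 66 x 0.5 = 33 degrees

Final answer: 33 degrees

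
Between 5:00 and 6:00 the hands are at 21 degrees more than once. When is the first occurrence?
At t minutes past 5:00, the hour hand is at 30 x 5 + 0.5t degrees and the minute hand is at 6t degrees.
The smaller angle between them is 21 degrees when |30H - 5.5t| = 21 or |30H - 5.5t| = 339.
With H = 5, solve 30 x 5 - 5.5t = +/- target for each target:
  t = (30 x 5 - 21) / 5.5 = 23.45
  t = (30 x 5 + 21) / 5.5 = 31.09
  t = (30 x 5 - 339) / 5.5 = -34.36 (outside (0, 60))
  t = (30 x 5 + 339) / 5.5 = 88.91 (outside (0, 60))
Valid solutions in (0, 60): {23.45, 31.09} minutes.
The first occurrence is t = 23.45 minutes.
The hands form a 21-degree angle at 23.45 minutes past 5:00.

Final answer: 23.45 minutes past 5:00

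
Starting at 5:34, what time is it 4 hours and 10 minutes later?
Starting time: 5:34
Adding 10 minutes to 34 minutes: 34 + 10 = 44 minutes
Adding 4 hours: 5 + 4 = 9
Final time: 9:44

Final answer: 9:44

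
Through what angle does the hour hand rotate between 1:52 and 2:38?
The hour hand moves 0.5 degrees per minute.
Time elapsed: 2:38 - 1:52 = 46 minutes
Angular displacement: 46 x 0.5 = 23 degrees

Final answer: 23 degrees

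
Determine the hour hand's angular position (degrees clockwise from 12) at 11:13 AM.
The hour hand moves 30 degrees per hour and 0.5 degrees per minute.
At 11:13: (11) x 30 + 13 x 0.5 = 330 + 6.5 = 336.5 degrees

Final answer: 336.5 degrees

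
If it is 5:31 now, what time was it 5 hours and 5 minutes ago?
Starting time: 5:31 = 331 total minutes past 12:00
Subtracting: 5 hours and 5 minutes = 305 minutes
331 - 305 = 26 minutes
= 26 minutes past 12:00 = 12:26

Final answer: 12:26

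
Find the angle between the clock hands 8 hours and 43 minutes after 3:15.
First find the time 8 hours and 43 minutes after 3:15.
Total minutes: 3 x 60 + 15 + 8 x 60 + 43 = 718.
718 mod 720 = 718 minutes = 11:58.
Now compute the angle at 11:58:
Hour hand: 11 x 30 + 58 x 0.5 = 359 degrees
Minute hand: 58 x 6 = 348 degrees
Difference: |359 - 348| = 11 degrees
The angle is 11 degrees

Final answer: 11 degrees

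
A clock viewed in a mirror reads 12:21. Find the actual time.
Reflection across the vertical (12-6) axis maps a hand at angle A degrees to (360 - A) degrees, which sends a reading of T minutes past 12:00 to (720 - T) minutes past 12:00.
Mirror reads 12:21 = 21 minutes past 12:00.
Actual time: (720 - 21) mod 720 = 699 minutes = 11:39.

Final answer: 11:39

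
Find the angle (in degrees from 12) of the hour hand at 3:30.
The hour hand moves 30 degrees per hour and 0.5 degrees per minute.
At 3:30: (3) x 30 + 30 x 0.5 = 90 + 15 = 105 degrees

Final answer: 105 degrees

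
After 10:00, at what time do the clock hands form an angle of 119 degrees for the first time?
At t minutes past 10:00, the hour hand is at 30 x 10 + 0.5t degrees and the minute hand is at 6t degrees.
The smaller angle between them is 119 degrees when |30H - 5.5t| = 119 or |30H - 5.5t| = 241.
With H = 10, solve 30 x 10 - 5.5t = +/- target for each target:
  t = (30 x 10 - 119) / 5.5 = 32.91
  t = (30 x 10 + 119) / 5.5 = 76.18 (outside (0, 60))
  t = (30 x 10 - 241) / 5.5 = 10.73
  t = (30 x 10 + 241) / 5.5 = 98.36 (outside (0, 60))
Valid solutions in (0, 60): {10.73, 32.91} minutes.
The first occurrence is t = 10.73 minutes.
The hands form a 119-degree angle at 10.73 minutes past 10:00.

Final answer: 10.73 minutes past 10:00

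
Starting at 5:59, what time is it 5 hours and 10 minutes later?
Starting time: 5:59
Adding 10 minutes to 59 minutes: 59 + 10 = 69 minutes = 1 hour and 9 minutes
Adding 5 hours: 5 + 5 + 1 (carry) = 11
Final time: 11:09

Final answer: 11:09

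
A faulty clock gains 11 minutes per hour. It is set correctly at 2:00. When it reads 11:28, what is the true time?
For every 60 true minutes, the faulty clock advances 71 minutes, so 1 faulty-clock minute corresponds to 60/71 true minutes.
From 2:00 to 11:28 on the faulty dial is 568 minutes.
True elapsed: 568 x 60/71 = 480 minutes = 8 hours.
True time: 2:00 + 8 hours = 10:00.

Final answer: 10:00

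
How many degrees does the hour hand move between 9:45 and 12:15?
The hour hand moves 0.5 degrees per minute.
Time elapsed: 12:15 - 9:45 = 150 minutes
Angular displacement: 150 x 0.5 = 75 degrees

Final answer: 75 degrees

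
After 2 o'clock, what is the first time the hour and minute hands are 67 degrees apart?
At t minutes past 2:00, the hour hand is at 30 x 2 + 0.5t degrees and the minute hand is at 6t degrees.
The smaller angle between them is 67 degrees when |30H - 5.5t| = 67 or |30H - 5.5t| = 293.
With H = 2, solve 30 x 2 - 5.5t = +/- target for each target:
  t = (30 x 2 - 67) / 5.5 = -1.27 (outside (0, 60))
  t = (30 x 2 + 67) / 5.5 = 23.09
  t = (30 x 2 - 293) / 5.5 = -42.36 (outside (0, 60))
  t = (30 x 2 + 293) / 5.5 = 64.18 (outside (0, 60))
Valid solutions in (0, 60): {23.09} minutes.
The first occurrence is t = 23.09 minutes.
The hands form a 67-degree angle at 23.09 minutes past 2:00.

Final answer: 23.09 minutes past 2:00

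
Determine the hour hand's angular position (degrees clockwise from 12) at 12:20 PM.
The hour hand moves 30 degrees per hour and 0.5 degrees per minute.
At 12:20: (0) x 30 + 20 x 0.5 = 0 + 10 = 10 degrees

Final answer: 10 degrees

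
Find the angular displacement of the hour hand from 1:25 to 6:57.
The hour hand moves 0.5 degrees per minute.
Time elapsed: 6:57 - 1:25 = 332 minutes
Angular displacement: 332 x 0.5 = 166 degrees

Final answer: 166 degrees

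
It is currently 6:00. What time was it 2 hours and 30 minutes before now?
Starting time: 6:00 = 360 total minutes past 12:00
Subtracting: 2 hours and 30 minutes = 150 minutes
360 - 150 = 210 minutes
= 3 hours and 30 minutes past 12:00 = 3:30

Final answer: 3:30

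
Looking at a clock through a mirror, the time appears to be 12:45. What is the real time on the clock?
Reflection across the vertical (12-6) axis maps a hand at angle A degrees to (360 - A) degrees, which sends a reading of T minutes past 12:00 to (720 - T) minutes past 12:00.
Mirror reads 12:45 = 45 minutes past 12:00.
Actual time: (720 - 45) mod 720 = 675 minutes = 11:15.

Final answer: 11:15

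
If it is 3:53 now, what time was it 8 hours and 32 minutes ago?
Starting time: 3:53 = 233 total minutes past 12:00
Subtracting: 8 hours and 32 minutes = 512 minutes
233 - 512 = -279 (negative, add 12 hours = 720) = 441 minutes
= 7 hours and 21 minutes past 12:00 = 7:21

Final answer: 7:21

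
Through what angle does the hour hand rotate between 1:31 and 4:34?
The hour hand moves 0.5 degrees per minute.
Time elapsed: 4:34 - 1:31 = 183 minutes
Angular displacement: 183 x 0.5 = 91.5 degrees

Final answer: 91.5 degrees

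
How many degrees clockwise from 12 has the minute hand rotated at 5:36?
The minute hand moves 6 degrees per minute.
At 5:36: 36 x 6 = 216 degrees

Final answer: 216 degrees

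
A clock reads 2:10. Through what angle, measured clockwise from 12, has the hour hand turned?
The hour hand moves 30 degrees per hour and 0.5 degrees per minute.
At 2:10: (2) x 30 + 10 x 0.5 = 60 + 5 = 65 degrees

Final answer: 65 degrees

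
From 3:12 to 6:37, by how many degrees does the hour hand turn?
The hour hand moves 0.5 degrees per minute.
Time elapsed: 6:37 - 3:12 = 205 minutes
Angular displacement: 205 x 0.5 = 102.5 degrees

Final answer: 102.5 degrees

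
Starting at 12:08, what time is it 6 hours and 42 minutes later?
Starting time: 12:08
Adding 42 minutes to 8 minutes: 8 + 42 = 50 minutes
Adding 6 hours: 12 + 6 = 18 - 12 = 6
Final time: 6:50

Final answer: 6:50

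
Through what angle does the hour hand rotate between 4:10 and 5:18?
The hour hand moves 0.5 degrees per minute.
Time elapsed: 5:18 - 4:10 = 68 minutes
Angular displacement: 68 x 0.5 = 34 degrees

Final answer: 34 degrees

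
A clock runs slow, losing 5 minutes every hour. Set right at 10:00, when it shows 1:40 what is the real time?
For every 60 true minutes, the faulty clock advances 55 minutes, so 1 faulty-clock minute corresponds to 60/55 true minutes.
From 10:00 to 1:40 on the faulty dial is 220 minutes.
True elapsed: 220 x 60/55 = 240 minutes = 4 hours.
True time: 10:00 + 4 hours = 2:00.

Final answer: 2:00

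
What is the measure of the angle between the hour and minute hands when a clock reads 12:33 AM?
Hour hand position: 0 x 30 + 33 x 0.5 = 16.5 degrees
Minute hand position: 33 x 6 = 198 degrees
Difference: |16.5 - 198| = 181.5 degrees
Since 181.5 > 180, the smaller angle is 360 - 181.5 = 178.5 degrees

Final answer: 178.5 degrees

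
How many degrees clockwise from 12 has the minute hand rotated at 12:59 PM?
The minute hand moves 6 degrees per minute.
At 12:59: 59 x 6 = 354 degrees

Final answer: 354 degrees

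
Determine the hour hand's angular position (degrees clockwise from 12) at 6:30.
The hour hand moves 30 degrees per hour and 0.5 degrees per minute.
At 6:30: (6) x 30 + 30 x 0.5 = 180 + 15 = 195 degrees

Final answer: 195 degrees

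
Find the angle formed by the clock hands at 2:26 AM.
Hour hand position: 2 x 30 + 26 x 0.5 = 73 degrees
Minute hand position: 26 x 6 = 156 degrees
Difference: |73 - 156| = 83 degrees
The angle between the hands is 83 degrees

Final answer: 83 degrees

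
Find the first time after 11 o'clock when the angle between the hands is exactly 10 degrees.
At t minutes past 11:00, the hour hand is at 30 x 11 + 0.5t degrees and the minute hand is at 6t degrees.
The smaller angle between them is 10 degrees when |30H - 5.5t| = 10 or |30H - 5.5t| = 350.
With H = 11, solve 30 x 11 - 5.5t = +/- target for each target:
  t = (30 x 11 - 10) / 5.5 = 58.18
  t = (30 x 11 + 10) / 5.5 = 61.82 (outside (0, 60))
  t = (30 x 11 - 350) / 5.5 = -3.64 (outside (0, 60))
  t = (30 x 11 + 350) / 5.5 = 123.64 (outside (0, 60))
Valid solutions in (0, 60): {58.18} minutes.
The first occurrence is t = 58.18 minutes.
The hands form a 10-degree angle at 58.18 minutes past 11:00.

Final answer: 58.18 minutes past 11:00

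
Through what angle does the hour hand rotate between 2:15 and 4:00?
The hour hand moves 0.5 degrees per minute.
Time elapsed: 4:00 - 2:15 = 105 minutes
Angular displacement: 105 x 0.5 = 52.5 degrees

Final answer: 52.5 degrees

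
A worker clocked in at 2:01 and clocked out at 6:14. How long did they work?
From 2:01 to 6:14:
(6 x 60 + 14) - (2 x 60 + 1) = 374 - 121 = 253 minutes
= 4 hours and 13 minutes

Final answer: 4 hours and 13 minutes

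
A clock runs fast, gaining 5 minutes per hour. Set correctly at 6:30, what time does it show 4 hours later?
For every 60 true minutes, the faulty clock advances 60 + 5 = 65 minutes.
True elapsed: 4 hours = 240 minutes.
Faulty clock advances: 240 x 65/60 = 260 minutes (drift: 20 minutes ahead).
Shown time: 6:30 + 260 minutes = 10:50.

Final answer: 10:50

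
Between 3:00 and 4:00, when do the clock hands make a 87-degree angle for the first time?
At t minutes past 3:00, the hour hand is at 30 x 3 + 0.5t degrees and the minute hand is at 6t degrees.
The smaller angle between them is 87 degrees when |30H - 5.5t| = 87 or |30H - 5.5t| = 273.
With H = 3, solve 30 x 3 - 5.5t = +/- target for each target:
  t = (30 x 3 - 87) / 5.5 = 0.55
  t = (30 x 3 + 87) / 5.5 = 32.18
  t = (30 x 3 - 273) / 5.5 = -33.27 (outside (0, 60))
  t = (30 x 3 + 273) / 5.5 = 66 (outside (0, 60))
Valid solutions in (0, 60): {0.55, 32.18} minutes.
The first occurrence is t = 0.55 minutes.
The hands form a 87-degree angle at 0.55 minutes past 3:00.

Final answer: 0.55 minutes past 3:00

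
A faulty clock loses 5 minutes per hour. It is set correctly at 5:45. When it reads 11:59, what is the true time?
For every 60 true minutes, the faulty clock advances 55 minutes, so 1 faulty-clock minute corresponds to 60/55 true minutes.
From 5:45 to 11:59 on the faulty dial is 374 minutes.
True elapsed: 374 x 60/55 = 408 minutes = 6 hours and 48 minutes.
True time: 5:45 + 6 hours and 48 minutes = 12:33.

Final answer: 12:33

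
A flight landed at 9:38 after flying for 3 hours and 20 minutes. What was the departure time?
Starting time: 9:38 = 578 total minutes past 12:00
Subtracting: 3 hours and 20 minutes = 200 minutes
578 - 200 = 378 minutes
= 6 hours and 18 minutes past 12:00 = 6:18

Final answer: 6:18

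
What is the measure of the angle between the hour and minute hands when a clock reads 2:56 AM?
Hour hand position: 2 x 30 + 56 x 0.5 = 88 degrees
Minute hand position: 56 x 6 = 336 degrees
Difference: |88 - 336| = 248 degrees
Since 248 > 180, the smaller angle is 360 - 248 = 112 degrees

Final answer: 112 degrees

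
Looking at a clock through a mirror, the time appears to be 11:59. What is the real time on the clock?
Reflection across the vertical (12-6) axis maps a hand at angle A degrees to (360 - A) degrees, which sends a reading of T minutes past 12:00 to (720 - T) minutes past 12:00.
Mirror reads 11:59 = 719 minutes past 12:00.
Actual time: (720 - 719) mod 720 = 1 minutes = 12:01.

Final answer: 12:01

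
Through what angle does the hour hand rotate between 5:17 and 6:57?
The hour hand moves 0.5 degrees per minute.
Time elapsed: 6:57 - 5:17 = 100 minutes
Angular displacement: 100 x 0.5 = 50 degrees

Final answer: 50 degrees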